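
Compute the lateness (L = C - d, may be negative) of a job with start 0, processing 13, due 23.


Completion = 0 + 13 = 13
Lateness = C - d = 13 - 23
= -10


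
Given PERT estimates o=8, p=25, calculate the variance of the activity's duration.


σ² = ((p - o) / 6)² = (p - o)² / 36
= (25 - 8)² / 36
= 17² / 36
= 289 / 36
= 8.0278


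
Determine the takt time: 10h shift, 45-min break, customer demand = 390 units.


Available = 10×60 - 45 = 555 min
Takt time = 555 / 390
= 1.42 min/unit


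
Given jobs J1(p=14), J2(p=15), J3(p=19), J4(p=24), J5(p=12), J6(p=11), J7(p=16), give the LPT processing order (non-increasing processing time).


LPT: sort by longest processing time first
  J4: p=24
  J3: p=19
  J7: p=16
  J2: p=15
  J1: p=14
  J5: p=12
  J6: p=11
Order: J4 → J3 → J7 → J2 → J1 → J5 → J6


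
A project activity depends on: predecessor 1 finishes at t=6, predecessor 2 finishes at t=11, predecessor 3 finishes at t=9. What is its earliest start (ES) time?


ES = max of all predecessor completion times
Predecessors: [6, 11, 9]
ES = max(6, 11, 9)
= 11


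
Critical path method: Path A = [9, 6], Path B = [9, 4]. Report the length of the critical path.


Path A: 9 + 6 = 15
Path B: 9 + 4 = 13
Critical path = longest = max(15, 13)
= 15 (Path A)


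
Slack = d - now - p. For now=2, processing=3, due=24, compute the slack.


Slack = due - current_time - processing
= 24 - 2 - 3
= 19


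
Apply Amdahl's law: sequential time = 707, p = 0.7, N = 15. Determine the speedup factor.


Amdahl's law: T_p = T × ((1-p) + p/N)
= 707 × ((1-0.7) + 0.7/15)
= 707 × (0.30 + 0.0467)
= 707 × 0.3467
= 245.09
Speedup = 707/245.09
= 2.88×


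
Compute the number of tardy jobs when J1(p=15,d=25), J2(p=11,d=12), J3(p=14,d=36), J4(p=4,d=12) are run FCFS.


Completion vs due date:
  J1: C=15, d=25 → on time
  J2: C=26, d=12 → TARDY
  J3: C=40, d=36 → TARDY
  J4: C=44, d=12 → TARDY
Tardy jobs: J2, J3, J4
Count = 3


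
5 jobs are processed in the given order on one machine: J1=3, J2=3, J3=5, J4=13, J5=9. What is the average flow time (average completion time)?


Completion times:
  J1: completes at 3
  J2: completes at 6
  J3: completes at 11
  J4: completes at 24
  J5: completes at 33
Sum = 77
Average = 77/5
= 15.40


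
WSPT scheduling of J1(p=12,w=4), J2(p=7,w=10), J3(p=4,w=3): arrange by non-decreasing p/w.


WSPT (Smith's rule): sort by p/w ascending
  J2: p/w = 7/10 = 0.700
  J3: p/w = 4/3 = 1.333
  J1: p/w = 12/4 = 3.000
Order: J2 → J3 → J1


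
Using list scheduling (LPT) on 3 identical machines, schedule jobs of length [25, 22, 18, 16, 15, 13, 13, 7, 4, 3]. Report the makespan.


Jobs (LPT sorted): [25, 22, 18, 16, 15, 13, 13, 7, 4, 3]
Machines: 3
  J=25 → Machine 1 (load: 0+25=25)
  J=22 → Machine 2 (load: 0+22=22)
  J=18 → Machine 3 (load: 0+18=18)
  J=16 → Machine 3 (load: 18+16=34)
  J=15 → Machine 2 (load: 22+15=37)
  J=13 → Machine 1 (load: 25+13=38)
  J=13 → Machine 3 (load: 34+13=47)
  J=7 → Machine 2 (load: 37+7=44)
  J=4 → Machine 1 (load: 38+4=42)
  J=3 → Machine 1 (load: 42+3=45)
Machine loads: [45, 44, 47]
Makespan = max = 47 time units


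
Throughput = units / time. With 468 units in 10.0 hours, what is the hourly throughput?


Throughput = units / time
= 468 / 10.0
= 46.8 units/hour


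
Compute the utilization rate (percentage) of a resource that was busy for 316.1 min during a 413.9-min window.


Utilization = busy / total × 100
= 316.1 / 413.9 × 100
= 76.4%


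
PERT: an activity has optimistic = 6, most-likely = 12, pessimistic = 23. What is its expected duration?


te = (o + 4m + p) / 6
= (6 + 4×12 + 23) / 6
= (6 + 48 + 23) / 6
= 77 / 6
= 12.83


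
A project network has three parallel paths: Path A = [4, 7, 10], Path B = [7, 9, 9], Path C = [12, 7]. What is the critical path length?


Path A: 4 + 7 + 10 = 21
Path B: 7 + 9 + 9 = 25
Path C: 12 + 7 = 19
Critical path = longest = max(21, 25, 19)
= 25 (Path B)


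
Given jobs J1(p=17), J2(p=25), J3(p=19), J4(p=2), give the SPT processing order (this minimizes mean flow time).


SPT: sort by shortest processing time
  J4: p=2
  J1: p=17
  J3: p=19
  J2: p=25
Order: J4 → J1 → J3 → J2


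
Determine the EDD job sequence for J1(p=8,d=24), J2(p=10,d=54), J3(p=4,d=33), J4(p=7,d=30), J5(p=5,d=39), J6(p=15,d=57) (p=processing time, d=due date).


EDD: sort by earliest due date
  J1: d=24, p=8
  J4: d=30, p=7
  J3: d=33, p=4
  J5: d=39, p=5
  J2: d=54, p=10
  J6: d=57, p=15
Order: J1 → J4 → J3 → J5 → J2 → J6


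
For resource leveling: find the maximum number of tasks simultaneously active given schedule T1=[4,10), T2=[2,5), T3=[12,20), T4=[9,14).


Check each time point for overlaps:
  t=4: 2 tasks active (T1, T2)
Max concurrent = 2


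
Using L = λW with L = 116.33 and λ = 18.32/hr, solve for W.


Little's law: L = λW → W = L / λ
= 116.33 / 18.32
= 6.35 hours


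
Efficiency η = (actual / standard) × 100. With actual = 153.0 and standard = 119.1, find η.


Efficiency = (actual / standard) × 100
= (153.0 / 119.1) × 100
= 128.5%


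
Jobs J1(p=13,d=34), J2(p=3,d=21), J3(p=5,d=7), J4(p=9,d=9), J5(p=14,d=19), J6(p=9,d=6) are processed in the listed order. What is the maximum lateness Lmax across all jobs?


Lateness per job (L = C - d):
  J1: C=13, d=34, L=-21
  J2: C=16, d=21, L=-5
  J3: C=21, d=7, L=14
  J4: C=30, d=9, L=21
  J5: C=44, d=19, L=25
  J6: C=53, d=6, L=47
Lmax = max(-21, -5, 14, 21, 25, 47)
= 47


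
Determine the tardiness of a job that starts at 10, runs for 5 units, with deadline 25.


Completion = start + processing = 10 + 5 = 15
Tardiness = max(0, C - d) = max(0, 15 - 25)
= max(0, -10)
= 0


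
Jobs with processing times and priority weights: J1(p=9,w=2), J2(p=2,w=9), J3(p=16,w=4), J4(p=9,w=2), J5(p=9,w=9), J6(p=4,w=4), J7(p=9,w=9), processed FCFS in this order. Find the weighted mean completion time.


Completion times:
  J1: C=9, w×C=2×9=18
  J2: C=11, w×C=9×11=99
  J3: C=27, w×C=4×27=108
  J4: C=36, w×C=2×36=72
  J5: C=45, w×C=9×45=405
  J6: C=49, w×C=4×49=196
  J7: C=58, w×C=9×58=522
Sum w×C = 1420
Sum w = 39
Weighted avg = 1420/39
= 36.41


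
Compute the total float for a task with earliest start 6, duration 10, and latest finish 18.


EF = ES + duration = 6 + 10 = 16
LS = LF - duration = 18 - 10 = 8
Total Float = LF - EF = 18 - 16
(or LS - ES = 8 - 6)
= 2


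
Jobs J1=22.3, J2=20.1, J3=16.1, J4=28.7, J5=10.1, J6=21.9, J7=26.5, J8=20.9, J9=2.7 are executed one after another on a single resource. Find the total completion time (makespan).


Sequential makespan: sum all processing times
= 22.3 + 20.1 + 16.1 + 28.7 + 10.1 + 21.9 + 26.5 + 20.9 + 2.7
= 169.3 time units


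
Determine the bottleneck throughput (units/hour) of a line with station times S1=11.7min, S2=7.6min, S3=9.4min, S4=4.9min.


Bottleneck = longest station time
Station times: [11.7, 7.6, 9.4, 4.9]
Max = 11.7 min
Rate = 60 / 11.7
= 5.13 units/hour (bottleneck: 11.7min)


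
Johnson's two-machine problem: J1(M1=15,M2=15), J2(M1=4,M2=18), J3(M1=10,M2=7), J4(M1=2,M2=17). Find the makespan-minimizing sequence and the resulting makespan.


Johnson's rule:
Group 1 (M1≤M2, sort by M1): ['J4', 'J2', 'J1']
Group 2 (M1>M2, sort desc M2): ['J3']
Sequence: J4 → J2 → J1 → J3
Makespan calculation:
  J4: M1 done=2, M2 done=19
  J2: M1 done=6, M2 done=37
  J1: M1 done=21, M2 done=52
  J3: M1 done=31, M2 done=59
= Sequence: J4 → J2 → J1 → J3, Makespan: 59


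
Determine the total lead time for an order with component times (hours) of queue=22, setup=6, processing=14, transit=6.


Lead time = queue + setup + processing + transit
= 22 + 6 + 14 + 6
= 48 hours


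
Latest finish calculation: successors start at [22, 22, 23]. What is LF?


LF = min of all successor start times
Successors start at: [22, 22, 23]
LF = min(22, 22, 23)
= 22


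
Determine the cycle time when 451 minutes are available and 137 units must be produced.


Cycle time = available time / demand
= 451 / 137
= 3.29 min/unit


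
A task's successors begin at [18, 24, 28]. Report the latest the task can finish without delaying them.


LF = min of all successor start times
Successors start at: [18, 24, 28]
LF = min(18, 24, 28)
= 18


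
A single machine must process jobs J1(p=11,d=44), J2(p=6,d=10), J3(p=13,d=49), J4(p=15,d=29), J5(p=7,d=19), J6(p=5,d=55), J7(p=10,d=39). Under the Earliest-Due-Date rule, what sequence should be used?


EDD: sort by earliest due date
  J2: d=10, p=6
  J5: d=19, p=7
  J4: d=29, p=15
  J7: d=39, p=10
  J1: d=44, p=11
  J3: d=49, p=13
  J6: d=55, p=5
Order: J2 → J5 → J4 → J7 → J1 → J3 → J6


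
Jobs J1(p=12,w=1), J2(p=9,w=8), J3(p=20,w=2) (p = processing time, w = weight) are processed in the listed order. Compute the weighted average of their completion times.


Completion times:
  J1: C=12, w×C=1×12=12
  J2: C=21, w×C=8×21=168
  J3: C=41, w×C=2×41=82
Sum w×C = 262
Sum w = 11
Weighted avg = 262/11
= 23.82


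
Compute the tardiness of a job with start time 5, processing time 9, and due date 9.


Completion = start + processing = 5 + 9 = 14
Tardiness = max(0, C - d) = max(0, 14 - 9)
= max(0, 5)
= 5


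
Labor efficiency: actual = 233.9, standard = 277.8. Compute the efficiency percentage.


Efficiency = (actual / standard) × 100
= (233.9 / 277.8) × 100
= 84.2%


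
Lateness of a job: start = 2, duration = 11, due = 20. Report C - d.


Completion = 2 + 11 = 13
Lateness = C - d = 13 - 20
= -7


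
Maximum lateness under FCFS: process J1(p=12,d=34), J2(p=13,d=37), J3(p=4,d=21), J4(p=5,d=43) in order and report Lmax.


Lateness per job (L = C - d):
  J1: C=12, d=34, L=-22
  J2: C=25, d=37, L=-12
  J3: C=29, d=21, L=8
  J4: C=34, d=43, L=-9
Lmax = max(-22, -12, 8, -9)
= 8


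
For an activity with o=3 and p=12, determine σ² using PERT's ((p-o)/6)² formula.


σ² = ((p - o) / 6)² = (p - o)² / 36
= (12 - 3)² / 36
= 9² / 36
= 81 / 36
= 2.2500


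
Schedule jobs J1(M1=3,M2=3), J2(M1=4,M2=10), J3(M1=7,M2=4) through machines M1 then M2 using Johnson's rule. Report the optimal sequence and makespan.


Johnson's rule:
Group 1 (M1≤M2, sort by M1): ['J1', 'J2']
Group 2 (M1>M2, sort desc M2): ['J3']
Sequence: J1 → J2 → J3
Makespan calculation:
  J1: M1 done=3, M2 done=6
  J2: M1 done=7, M2 done=17
  J3: M1 done=14, M2 done=21
= Sequence: J1 → J2 → J3, Makespan: 21


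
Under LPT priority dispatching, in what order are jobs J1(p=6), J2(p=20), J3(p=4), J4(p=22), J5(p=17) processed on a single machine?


LPT: sort by longest processing time first
  J4: p=22
  J2: p=20
  J5: p=17
  J1: p=6
  J3: p=4
Order: J4 → J2 → J5 → J1 → J3


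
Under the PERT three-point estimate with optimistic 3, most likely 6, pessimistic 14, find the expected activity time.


te = (o + 4m + p) / 6
= (3 + 4×6 + 14) / 6
= (3 + 24 + 14) / 6
= 41 / 6
= 6.83


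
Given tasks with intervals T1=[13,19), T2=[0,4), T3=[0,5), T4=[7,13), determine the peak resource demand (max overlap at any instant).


Check each time point for overlaps:
  t=0: 2 tasks active (T2, T3)
Max concurrent = 2


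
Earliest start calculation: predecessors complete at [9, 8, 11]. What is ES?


ES = max of all predecessor completion times
Predecessors: [9, 8, 11]
ES = max(9, 8, 11)
= 11


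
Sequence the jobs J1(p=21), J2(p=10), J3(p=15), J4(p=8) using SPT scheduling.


SPT: sort by shortest processing time
  J4: p=8
  J2: p=10
  J3: p=15
  J1: p=21
Order: J4 → J2 → J3 → J1


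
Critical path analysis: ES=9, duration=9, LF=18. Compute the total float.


EF = ES + duration = 9 + 9 = 18
LS = LF - duration = 18 - 9 = 9
Total Float = LF - EF = 18 - 18
(or LS - ES = 9 - 9)
= 0


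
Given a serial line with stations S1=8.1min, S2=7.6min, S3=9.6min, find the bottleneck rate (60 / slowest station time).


Bottleneck = longest station time
Station times: [8.1, 7.6, 9.6]
Max = 9.6 min
Rate = 60 / 9.6
= 6.25 units/hour (bottleneck: 9.6min)


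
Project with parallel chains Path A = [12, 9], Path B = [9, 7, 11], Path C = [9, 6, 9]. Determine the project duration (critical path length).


Path A: 12 + 9 = 21
Path B: 9 + 7 + 11 = 27
Path C: 9 + 6 + 9 = 24
Critical path = longest = max(21, 27, 24)
= 27 (Path B)


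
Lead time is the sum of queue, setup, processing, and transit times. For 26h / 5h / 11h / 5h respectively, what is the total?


Lead time = queue + setup + processing + transit
= 26 + 5 + 11 + 5
= 47 hours


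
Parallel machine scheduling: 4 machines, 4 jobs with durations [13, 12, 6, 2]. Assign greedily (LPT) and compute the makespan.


Jobs (LPT sorted): [13, 12, 6, 2]
Machines: 4
  J=13 → Machine 1 (load: 0+13=13)
  J=12 → Machine 2 (load: 0+12=12)
  J=6 → Machine 3 (load: 0+6=6)
  J=2 → Machine 4 (load: 0+2=2)
Machine loads: [13, 12, 6, 2]
Makespan = max = 13 time units


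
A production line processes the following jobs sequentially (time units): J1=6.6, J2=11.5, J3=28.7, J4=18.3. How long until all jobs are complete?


Sequential makespan: sum all processing times
= 6.6 + 11.5 + 28.7 + 18.3
= 65.1 time units


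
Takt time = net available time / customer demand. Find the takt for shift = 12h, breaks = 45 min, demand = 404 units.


Available = 12×60 - 45 = 675 min
Takt time = 675 / 404
= 1.67 min/unit


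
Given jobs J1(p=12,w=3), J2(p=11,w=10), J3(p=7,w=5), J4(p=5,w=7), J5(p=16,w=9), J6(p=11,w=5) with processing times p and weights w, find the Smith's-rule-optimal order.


WSPT (Smith's rule): sort by p/w ascending
  J4: p/w = 5/7 = 0.714
  J2: p/w = 11/10 = 1.100
  J3: p/w = 7/5 = 1.400
  J5: p/w = 16/9 = 1.778
  J6: p/w = 11/5 = 2.200
  J1: p/w = 12/3 = 4.000
Order: J4 → J2 → J3 → J5 → J6 → J1


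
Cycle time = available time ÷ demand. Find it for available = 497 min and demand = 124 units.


Cycle time = available time / demand
= 497 / 124
= 4.01 min/unit


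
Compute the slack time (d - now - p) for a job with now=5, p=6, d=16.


Slack = due - current_time - processing
= 16 - 5 - 6
= 5


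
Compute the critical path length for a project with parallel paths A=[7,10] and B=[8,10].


Path A: 7 + 10 = 17
Path B: 8 + 10 = 18
Critical path = longest = max(17, 18)
= 18 (Path B)


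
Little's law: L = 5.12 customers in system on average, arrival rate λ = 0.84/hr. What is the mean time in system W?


Little's law: L = λW → W = L / λ
= 5.12 / 0.84
= 6.10 hours


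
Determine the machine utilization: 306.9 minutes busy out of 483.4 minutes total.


Utilization = busy / total × 100
= 306.9 / 483.4 × 100
= 63.5%


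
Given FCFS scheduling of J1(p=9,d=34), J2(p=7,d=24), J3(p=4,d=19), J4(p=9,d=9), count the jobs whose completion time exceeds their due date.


Completion vs due date:
  J1: C=9, d=34 → on time
  J2: C=16, d=24 → on time
  J3: C=20, d=19 → TARDY
  J4: C=29, d=9 → TARDY
Tardy jobs: J3, J4
Count = 2


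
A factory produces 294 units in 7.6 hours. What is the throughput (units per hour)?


Throughput = units / time
= 294 / 7.6
= 38.7 units/hour


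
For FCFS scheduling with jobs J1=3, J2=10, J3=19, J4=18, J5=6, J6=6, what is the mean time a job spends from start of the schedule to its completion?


Completion times:
  J1: completes at 3
  J2: completes at 13
  J3: completes at 32
  J4: completes at 50
  J5: completes at 56
  J6: completes at 62
Sum = 216
Average = 216/6
= 36.00


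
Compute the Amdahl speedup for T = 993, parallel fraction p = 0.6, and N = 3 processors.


Amdahl's law: T_p = T × ((1-p) + p/N)
= 993 × ((1-0.6) + 0.6/3)
= 993 × (0.40 + 0.2000)
= 993 × 0.6000
= 595.80
Speedup = 993/595.80
= 1.67×


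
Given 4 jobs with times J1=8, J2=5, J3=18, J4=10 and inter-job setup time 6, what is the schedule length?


Makespan = Σ processing + (n-1) × setup
= (8 + 5 + 18 + 10) + (4-1)×6
= 41 + 18
= 59 time units


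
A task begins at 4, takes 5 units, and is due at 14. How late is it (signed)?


Completion = 4 + 5 = 9
Lateness = C - d = 9 - 14
= -5


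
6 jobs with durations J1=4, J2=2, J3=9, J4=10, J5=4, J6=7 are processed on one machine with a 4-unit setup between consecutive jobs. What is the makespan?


Makespan = Σ processing + (n-1) × setup
= (4 + 2 + 9 + 10 + 4 + 7) + (6-1)×4
= 36 + 20
= 56 time units


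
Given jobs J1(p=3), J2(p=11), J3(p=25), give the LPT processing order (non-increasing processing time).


LPT: sort by longest processing time first
  J3: p=25
  J2: p=11
  J1: p=3
Order: J3 → J2 → J1


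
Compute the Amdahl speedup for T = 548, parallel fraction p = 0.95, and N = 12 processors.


Amdahl's law: T_p = T × ((1-p) + p/N)
= 548 × ((1-0.95) + 0.95/12)
= 548 × (0.05 + 0.0792)
= 548 × 0.1292
= 70.78
Speedup = 548/70.78
= 7.74×


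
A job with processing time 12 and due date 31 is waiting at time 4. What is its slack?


Slack = due - current_time - processing
= 31 - 4 - 12
= 15


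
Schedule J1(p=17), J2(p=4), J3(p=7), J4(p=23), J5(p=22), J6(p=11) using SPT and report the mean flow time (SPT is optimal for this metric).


SPT order: J2 → J3 → J6 → J1 → J5 → J4
Completion times:
  J2: C=4
  J3: C=11
  J6: C=22
  J1: C=39
  J5: C=61
  J4: C=84
Sum = 221, n = 6
Mean flow = 221/6
= 36.83


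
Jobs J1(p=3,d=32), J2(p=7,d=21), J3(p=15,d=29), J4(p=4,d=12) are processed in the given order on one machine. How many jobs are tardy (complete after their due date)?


Completion vs due date:
  J1: C=3, d=32 → on time
  J2: C=10, d=21 → on time
  J3: C=25, d=29 → on time
  J4: C=29, d=12 → TARDY
Tardy jobs: J4
Count = 1


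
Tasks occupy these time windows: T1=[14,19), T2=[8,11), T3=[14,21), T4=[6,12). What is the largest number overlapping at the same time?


Check each time point for overlaps:
  t=8: 2 tasks active (T2, T4)
Max concurrent = 2


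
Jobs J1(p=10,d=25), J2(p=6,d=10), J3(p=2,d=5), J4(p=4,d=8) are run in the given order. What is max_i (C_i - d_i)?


Lateness per job (L = C - d):
  J1: C=10, d=25, L=-15
  J2: C=16, d=10, L=6
  J3: C=18, d=5, L=13
  J4: C=22, d=8, L=14
Lmax = max(-15, 6, 13, 14)
= 14


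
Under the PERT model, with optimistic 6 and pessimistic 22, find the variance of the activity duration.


σ² = ((p - o) / 6)² = (p - o)² / 36
= (22 - 6)² / 36
= 16² / 36
= 256 / 36
= 7.1111


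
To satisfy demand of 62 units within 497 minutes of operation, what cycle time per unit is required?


Cycle time = available time / demand
= 497 / 62
= 8.02 min/unit


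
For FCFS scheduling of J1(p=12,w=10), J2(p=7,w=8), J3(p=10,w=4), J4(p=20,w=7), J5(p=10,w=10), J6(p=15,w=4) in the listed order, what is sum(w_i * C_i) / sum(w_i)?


Completion times:
  J1: C=12, w×C=10×12=120
  J2: C=19, w×C=8×19=152
  J3: C=29, w×C=4×29=116
  J4: C=49, w×C=7×49=343
  J5: C=59, w×C=10×59=590
  J6: C=74, w×C=4×74=296
Sum w×C = 1617
Sum w = 43
Weighted avg = 1617/43
= 37.60


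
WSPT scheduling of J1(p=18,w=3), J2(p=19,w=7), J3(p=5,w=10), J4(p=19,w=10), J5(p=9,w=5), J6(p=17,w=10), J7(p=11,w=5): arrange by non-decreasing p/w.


WSPT (Smith's rule): sort by p/w ascending
  J3: p/w = 5/10 = 0.500
  J6: p/w = 17/10 = 1.700
  J5: p/w = 9/5 = 1.800
  J4: p/w = 19/10 = 1.900
  J7: p/w = 11/5 = 2.200
  J2: p/w = 19/7 = 2.714
  J1: p/w = 18/3 = 6.000
Order: J3 → J6 → J5 → J4 → J7 → J2 → J1


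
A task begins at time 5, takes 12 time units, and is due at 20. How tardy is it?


Completion = start + processing = 5 + 12 = 17
Tardiness = max(0, C - d) = max(0, 17 - 20)
= max(0, -3)
= 0


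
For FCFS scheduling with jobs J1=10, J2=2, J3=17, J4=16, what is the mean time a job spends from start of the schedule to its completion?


Completion times:
  J1: completes at 10
  J2: completes at 12
  J3: completes at 29
  J4: completes at 45
Sum = 96
Average = 96/4
= 24.00


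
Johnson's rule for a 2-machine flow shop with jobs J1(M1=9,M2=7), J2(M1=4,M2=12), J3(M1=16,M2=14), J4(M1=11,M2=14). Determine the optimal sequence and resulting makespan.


Johnson's rule:
Group 1 (M1≤M2, sort by M1): ['J2', 'J4']
Group 2 (M1>M2, sort desc M2): ['J3', 'J1']
Sequence: J2 → J4 → J3 → J1
Makespan calculation:
  J2: M1 done=4, M2 done=16
  J4: M1 done=15, M2 done=30
  J3: M1 done=31, M2 done=45
  J1: M1 done=40, M2 done=52
= Sequence: J2 → J4 → J3 → J1, Makespan: 52


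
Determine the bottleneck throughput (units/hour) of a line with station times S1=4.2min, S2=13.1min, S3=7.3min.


Bottleneck = longest station time
Station times: [4.2, 13.1, 7.3]
Max = 13.1 min
Rate = 60 / 13.1
= 4.58 units/hour (bottleneck: 13.1min)


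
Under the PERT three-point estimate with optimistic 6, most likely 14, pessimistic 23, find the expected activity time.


te = (o + 4m + p) / 6
= (6 + 4×14 + 23) / 6
= (6 + 56 + 23) / 6
= 85 / 6
= 14.17


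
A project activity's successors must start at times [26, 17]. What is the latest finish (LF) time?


LF = min of all successor start times
Successors start at: [26, 17]
LF = min(26, 17)
= 17


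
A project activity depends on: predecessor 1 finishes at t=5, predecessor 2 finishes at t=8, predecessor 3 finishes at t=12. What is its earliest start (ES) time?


ES = max of all predecessor completion times
Predecessors: [5, 8, 12]
ES = max(5, 8, 12)
= 12


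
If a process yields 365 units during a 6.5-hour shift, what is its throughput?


Throughput = units / time
= 365 / 6.5
= 56.2 units/hour


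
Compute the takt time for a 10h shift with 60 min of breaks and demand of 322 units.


Available = 10×60 - 60 = 540 min
Takt time = 540 / 322
= 1.68 min/unit


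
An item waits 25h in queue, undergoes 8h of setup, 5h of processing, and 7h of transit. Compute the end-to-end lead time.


Lead time = queue + setup + processing + transit
= 25 + 8 + 5 + 7
= 45 hours


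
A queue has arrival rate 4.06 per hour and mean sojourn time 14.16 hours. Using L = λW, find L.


Little's law: L = λ × W
= 4.06 × 14.16
= 57.49


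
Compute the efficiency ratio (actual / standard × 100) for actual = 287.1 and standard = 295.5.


Efficiency = (actual / standard) × 100
= (287.1 / 295.5) × 100
= 97.2%


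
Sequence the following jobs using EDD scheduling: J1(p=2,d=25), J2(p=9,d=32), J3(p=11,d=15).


EDD: sort by earliest due date
  J3: d=15, p=11
  J1: d=25, p=2
  J2: d=32, p=9
Order: J3 → J1 → J2


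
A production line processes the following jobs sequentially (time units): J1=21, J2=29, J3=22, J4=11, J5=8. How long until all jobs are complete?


Sequential makespan: sum all processing times
= 21 + 29 + 22 + 11 + 8
= 91 time units


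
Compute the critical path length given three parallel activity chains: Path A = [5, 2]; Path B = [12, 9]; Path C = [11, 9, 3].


Path A: 5 + 2 = 7
Path B: 12 + 9 = 21
Path C: 11 + 9 + 3 = 23
Critical path = longest = max(7, 21, 23)
= 23 (Path C)


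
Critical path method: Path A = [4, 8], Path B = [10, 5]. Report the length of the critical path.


Path A: 4 + 8 = 12
Path B: 10 + 5 = 15
Critical path = longest = max(12, 15)
= 15 (Path B)


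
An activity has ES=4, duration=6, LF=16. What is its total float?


EF = ES + duration = 4 + 6 = 10
LS = LF - duration = 16 - 6 = 10
Total Float = LF - EF = 16 - 10
(or LS - ES = 10 - 4)
= 6


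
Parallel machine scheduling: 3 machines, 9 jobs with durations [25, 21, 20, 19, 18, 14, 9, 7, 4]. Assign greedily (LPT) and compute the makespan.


Jobs (LPT sorted): [25, 21, 20, 19, 18, 14, 9, 7, 4]
Machines: 3
  J=25 → Machine 1 (load: 0+25=25)
  J=21 → Machine 2 (load: 0+21=21)
  J=20 → Machine 3 (load: 0+20=20)
  J=19 → Machine 3 (load: 20+19=39)
  J=18 → Machine 2 (load: 21+18=39)
  J=14 → Machine 1 (load: 25+14=39)
  J=9 → Machine 1 (load: 39+9=48)
  J=7 → Machine 2 (load: 39+7=46)
  J=4 → Machine 3 (load: 39+4=43)
Machine loads: [48, 46, 43]
Makespan = max = 48 time units


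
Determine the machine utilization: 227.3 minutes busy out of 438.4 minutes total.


Utilization = busy / total × 100
= 227.3 / 438.4 × 100
= 51.8%


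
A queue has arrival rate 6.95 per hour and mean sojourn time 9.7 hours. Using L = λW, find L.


Little's law: L = λ × W
= 6.95 × 9.7
= 67.41


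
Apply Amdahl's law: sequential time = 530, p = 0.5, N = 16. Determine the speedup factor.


Amdahl's law: T_p = T × ((1-p) + p/N)
= 530 × ((1-0.5) + 0.5/16)
= 530 × (0.50 + 0.0312)
= 530 × 0.5312
= 281.56
Speedup = 530/281.56
= 1.88×


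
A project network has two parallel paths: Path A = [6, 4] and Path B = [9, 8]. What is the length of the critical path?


Path A: 6 + 4 = 10
Path B: 9 + 8 = 17
Critical path = longest = max(10, 17)
= 17 (Path B)


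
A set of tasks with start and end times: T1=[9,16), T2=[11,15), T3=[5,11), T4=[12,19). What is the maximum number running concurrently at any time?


Check each time point for overlaps:
  t=12: 3 tasks active (T1, T2, T4)
Max concurrent = 3


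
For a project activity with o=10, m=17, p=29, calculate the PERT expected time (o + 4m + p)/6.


te = (o + 4m + p) / 6
= (10 + 4×17 + 29) / 6
= (10 + 68 + 29) / 6
= 107 / 6
= 17.83


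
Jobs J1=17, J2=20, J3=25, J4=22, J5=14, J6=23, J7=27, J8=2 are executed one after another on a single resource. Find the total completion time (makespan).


Sequential makespan: sum all processing times
= 17 + 20 + 25 + 22 + 14 + 23 + 27 + 2
= 150 time units


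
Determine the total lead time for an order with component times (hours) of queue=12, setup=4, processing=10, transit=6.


Lead time = queue + setup + processing + transit
= 12 + 4 + 10 + 6
= 32 hours


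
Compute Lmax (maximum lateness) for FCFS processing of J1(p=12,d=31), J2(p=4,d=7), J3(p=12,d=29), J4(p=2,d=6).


Lateness per job (L = C - d):
  J1: C=12, d=31, L=-19
  J2: C=16, d=7, L=9
  J3: C=28, d=29, L=-1
  J4: C=30, d=6, L=24
Lmax = max(-19, 9, -1, 24)
= 24


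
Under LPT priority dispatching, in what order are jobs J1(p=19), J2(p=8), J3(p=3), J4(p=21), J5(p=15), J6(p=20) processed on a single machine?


LPT: sort by longest processing time first
  J4: p=21
  J6: p=20
  J1: p=19
  J5: p=15
  J2: p=8
  J3: p=3
Order: J4 → J6 → J1 → J5 → J2 → J3


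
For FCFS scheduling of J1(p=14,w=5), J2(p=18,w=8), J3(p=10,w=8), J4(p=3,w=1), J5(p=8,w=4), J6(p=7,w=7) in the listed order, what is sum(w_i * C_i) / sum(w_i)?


Completion times:
  J1: C=14, w×C=5×14=70
  J2: C=32, w×C=8×32=256
  J3: C=42, w×C=8×42=336
  J4: C=45, w×C=1×45=45
  J5: C=53, w×C=4×53=212
  J6: C=60, w×C=7×60=420
Sum w×C = 1339
Sum w = 33
Weighted avg = 1339/33
= 40.58


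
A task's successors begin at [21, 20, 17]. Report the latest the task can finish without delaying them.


LF = min of all successor start times
Successors start at: [21, 20, 17]
LF = min(21, 20, 17)
= 17


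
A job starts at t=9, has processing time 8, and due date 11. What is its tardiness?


Completion = start + processing = 9 + 8 = 17
Tardiness = max(0, C - d) = max(0, 17 - 11)
= max(0, 6)
= 6


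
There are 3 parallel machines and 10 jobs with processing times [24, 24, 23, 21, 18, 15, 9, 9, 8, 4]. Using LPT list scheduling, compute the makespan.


Jobs (LPT sorted): [24, 24, 23, 21, 18, 15, 9, 9, 8, 4]
Machines: 3
  J=24 → Machine 1 (load: 0+24=24)
  J=24 → Machine 2 (load: 0+24=24)
  J=23 → Machine 3 (load: 0+23=23)
  J=21 → Machine 3 (load: 23+21=44)
  J=18 → Machine 1 (load: 24+18=42)
  J=15 → Machine 2 (load: 24+15=39)
  J=9 → Machine 2 (load: 39+9=48)
  J=9 → Machine 1 (load: 42+9=51)
  J=8 → Machine 3 (load: 44+8=52)
  J=4 → Machine 2 (load: 48+4=52)
Machine loads: [51, 52, 52]
Makespan = max = 52 time units


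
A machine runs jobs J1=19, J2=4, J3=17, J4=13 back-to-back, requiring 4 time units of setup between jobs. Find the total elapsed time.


Makespan = Σ processing + (n-1) × setup
= (19 + 4 + 17 + 13) + (4-1)×4
= 53 + 12
= 65 time units


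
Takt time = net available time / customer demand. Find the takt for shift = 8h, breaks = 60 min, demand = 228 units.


Available = 8×60 - 60 = 420 min
Takt time = 420 / 228
= 1.84 min/unit


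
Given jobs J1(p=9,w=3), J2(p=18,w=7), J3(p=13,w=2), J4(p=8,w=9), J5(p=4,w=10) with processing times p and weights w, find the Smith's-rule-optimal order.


WSPT (Smith's rule): sort by p/w ascending
  J5: p/w = 4/10 = 0.400
  J4: p/w = 8/9 = 0.889
  J2: p/w = 18/7 = 2.571
  J1: p/w = 9/3 = 3.000
  J3: p/w = 13/2 = 6.500
Order: J5 → J4 → J2 → J1 → J3


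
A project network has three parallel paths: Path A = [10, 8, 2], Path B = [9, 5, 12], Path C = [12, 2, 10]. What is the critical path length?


Path A: 10 + 8 + 2 = 20
Path B: 9 + 5 + 12 = 26
Path C: 12 + 2 + 10 = 24
Critical path = longest = max(20, 26, 24)
= 26 (Path B)


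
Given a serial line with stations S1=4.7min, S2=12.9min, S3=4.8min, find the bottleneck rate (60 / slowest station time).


Bottleneck = longest station time
Station times: [4.7, 12.9, 4.8]
Max = 12.9 min
Rate = 60 / 12.9
= 4.65 units/hour (bottleneck: 12.9min)


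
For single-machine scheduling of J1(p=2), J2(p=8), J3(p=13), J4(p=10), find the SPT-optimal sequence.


SPT: sort by shortest processing time
  J1: p=2
  J2: p=8
  J4: p=10
  J3: p=13
Order: J1 → J2 → J4 → J3


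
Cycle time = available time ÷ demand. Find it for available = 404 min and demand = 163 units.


Cycle time = available time / demand
= 404 / 163
= 2.48 min/unit


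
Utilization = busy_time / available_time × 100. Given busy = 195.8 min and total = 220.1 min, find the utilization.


Utilization = busy / total × 100
= 195.8 / 220.1 × 100
= 89.0%


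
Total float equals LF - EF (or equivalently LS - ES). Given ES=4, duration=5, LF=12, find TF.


EF = ES + duration = 4 + 5 = 9
LS = LF - duration = 12 - 5 = 7
Total Float = LF - EF = 12 - 9
(or LS - ES = 7 - 4)
= 3


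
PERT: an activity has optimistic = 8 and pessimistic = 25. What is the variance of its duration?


σ² = ((p - o) / 6)² = (p - o)² / 36
= (25 - 8)² / 36
= 17² / 36
= 289 / 36
= 8.0278


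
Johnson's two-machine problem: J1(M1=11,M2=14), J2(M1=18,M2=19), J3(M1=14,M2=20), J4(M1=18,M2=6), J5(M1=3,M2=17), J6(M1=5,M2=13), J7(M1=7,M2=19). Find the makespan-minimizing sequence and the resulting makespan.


Johnson's rule:
Group 1 (M1≤M2, sort by M1): ['J5', 'J6', 'J7', 'J1', 'J3', 'J2']
Group 2 (M1>M2, sort desc M2): ['J4']
Sequence: J5 → J6 → J7 → J1 → J3 → J2 → J4
Makespan calculation:
  J5: M1 done=3, M2 done=20
  J6: M1 done=8, M2 done=33
  J7: M1 done=15, M2 done=52
  J1: M1 done=26, M2 done=66
  J3: M1 done=40, M2 done=86
  J2: M1 done=58, M2 done=105
  J4: M1 done=76, M2 done=111
= Sequence: J5 → J6 → J7 → J1 → J3 → J2 → J4, Makespan: 111


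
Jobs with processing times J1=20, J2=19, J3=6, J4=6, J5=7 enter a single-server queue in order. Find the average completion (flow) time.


Completion times:
  J1: completes at 20
  J2: completes at 39
  J3: completes at 45
  J4: completes at 51
  J5: completes at 58
Sum = 213
Average = 213/5
= 42.60


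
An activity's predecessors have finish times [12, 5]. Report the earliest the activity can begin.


ES = max of all predecessor completion times
Predecessors: [12, 5]
ES = max(12, 5)
= 12


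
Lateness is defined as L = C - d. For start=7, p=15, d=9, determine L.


Completion = 7 + 15 = 22
Lateness = C - d = 22 - 9
= 13


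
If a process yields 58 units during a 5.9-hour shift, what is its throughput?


Throughput = units / time
= 58 / 5.9
= 9.8 units/hour


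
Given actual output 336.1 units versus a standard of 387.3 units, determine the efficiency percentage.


Efficiency = (actual / standard) × 100
= (336.1 / 387.3) × 100
= 86.8%


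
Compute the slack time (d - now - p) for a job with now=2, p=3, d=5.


Slack = due - current_time - processing
= 5 - 2 - 3
= 0


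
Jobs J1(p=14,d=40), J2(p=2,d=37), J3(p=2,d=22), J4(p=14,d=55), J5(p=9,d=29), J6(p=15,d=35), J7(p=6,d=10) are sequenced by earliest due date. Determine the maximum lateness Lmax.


EDD order: J7 → J3 → J5 → J6 → J2 → J1 → J4
Completion and lateness:
  J7: C=6, d=10, L=6-10=-4
  J3: C=8, d=22, L=8-22=-14
  J5: C=17, d=29, L=17-29=-12
  J6: C=32, d=35, L=32-35=-3
  J2: C=34, d=37, L=34-37=-3
  J1: C=48, d=40, L=48-40=8
  J4: C=62, d=55, L=62-55=7
Lmax = max(-4, -14, -12, -3, -3, 8, 7)
= 8


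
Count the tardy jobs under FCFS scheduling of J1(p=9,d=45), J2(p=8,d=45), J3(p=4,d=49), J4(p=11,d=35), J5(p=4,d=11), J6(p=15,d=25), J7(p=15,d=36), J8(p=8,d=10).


Completion vs due date:
  J1: C=9, d=45 → on time
  J2: C=17, d=45 → on time
  J3: C=21, d=49 → on time
  J4: C=32, d=35 → on time
  J5: C=36, d=11 → TARDY
  J6: C=51, d=25 → TARDY
  J7: C=66, d=36 → TARDY
  J8: C=74, d=10 → TARDY
Tardy jobs: J5, J6, J7, J8
Count = 4


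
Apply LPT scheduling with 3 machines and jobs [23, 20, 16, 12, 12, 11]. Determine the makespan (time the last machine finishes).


Jobs (LPT sorted): [23, 20, 16, 12, 12, 11]
Machines: 3
  J=23 → Machine 1 (load: 0+23=23)
  J=20 → Machine 2 (load: 0+20=20)
  J=16 → Machine 3 (load: 0+16=16)
  J=12 → Machine 3 (load: 16+12=28)
  J=12 → Machine 2 (load: 20+12=32)
  J=11 → Machine 1 (load: 23+11=34)
Machine loads: [34, 32, 28]
Makespan = max = 34 time units


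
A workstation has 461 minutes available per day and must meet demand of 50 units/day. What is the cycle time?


Cycle time = available time / demand
= 461 / 50
= 9.22 min/unit


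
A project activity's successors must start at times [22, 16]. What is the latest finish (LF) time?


LF = min of all successor start times
Successors start at: [22, 16]
LF = min(22, 16)
= 16


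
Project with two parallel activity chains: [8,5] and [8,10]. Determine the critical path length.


Path A: 8 + 5 = 13
Path B: 8 + 10 = 18
Critical path = longest = max(13, 18)
= 18 (Path B)


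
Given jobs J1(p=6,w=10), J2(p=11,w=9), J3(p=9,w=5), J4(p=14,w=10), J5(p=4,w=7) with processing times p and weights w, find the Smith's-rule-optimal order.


WSPT (Smith's rule): sort by p/w ascending
  J5: p/w = 4/7 = 0.571
  J1: p/w = 6/10 = 0.600
  J2: p/w = 11/9 = 1.222
  J4: p/w = 14/10 = 1.400
  J3: p/w = 9/5 = 1.800
Order: J5 → J1 → J2 → J4 → J3


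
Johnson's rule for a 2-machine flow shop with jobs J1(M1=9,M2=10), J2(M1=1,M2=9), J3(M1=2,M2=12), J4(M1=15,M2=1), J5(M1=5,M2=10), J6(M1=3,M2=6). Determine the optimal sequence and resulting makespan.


Johnson's rule:
Group 1 (M1≤M2, sort by M1): ['J2', 'J3', 'J6', 'J5', 'J1']
Group 2 (M1>M2, sort desc M2): ['J4']
Sequence: J2 → J3 → J6 → J5 → J1 → J4
Makespan calculation:
  J2: M1 done=1, M2 done=10
  J3: M1 done=3, M2 done=22
  J6: M1 done=6, M2 done=28
  J5: M1 done=11, M2 done=38
  J1: M1 done=20, M2 done=48
  J4: M1 done=35, M2 done=49
= Sequence: J2 → J3 → J6 → J5 → J1 → J4, Makespan: 49


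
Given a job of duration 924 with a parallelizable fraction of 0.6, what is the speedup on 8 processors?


Amdahl's law: T_p = T × ((1-p) + p/N)
= 924 × ((1-0.6) + 0.6/8)
= 924 × (0.40 + 0.0750)
= 924 × 0.4750
= 438.90
Speedup = 924/438.90
= 2.11×


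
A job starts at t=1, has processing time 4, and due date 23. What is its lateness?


Completion = 1 + 4 = 5
Lateness = C - d = 5 - 23
= -18


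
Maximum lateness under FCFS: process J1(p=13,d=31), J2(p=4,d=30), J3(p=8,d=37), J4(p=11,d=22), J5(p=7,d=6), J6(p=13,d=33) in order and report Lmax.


Lateness per job (L = C - d):
  J1: C=13, d=31, L=-18
  J2: C=17, d=30, L=-13
  J3: C=25, d=37, L=-12
  J4: C=36, d=22, L=14
  J5: C=43, d=6, L=37
  J6: C=56, d=33, L=23
Lmax = max(-18, -13, -12, 14, 37, 23)
= 37


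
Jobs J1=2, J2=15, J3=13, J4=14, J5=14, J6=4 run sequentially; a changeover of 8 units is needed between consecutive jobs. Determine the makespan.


Makespan = Σ processing + (n-1) × setup
= (2 + 15 + 13 + 14 + 14 + 4) + (6-1)×8
= 62 + 40
= 102 time units


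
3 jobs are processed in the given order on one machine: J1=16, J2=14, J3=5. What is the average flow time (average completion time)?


Completion times:
  J1: completes at 16
  J2: completes at 30
  J3: completes at 35
Sum = 81
Average = 81/3
= 27.00


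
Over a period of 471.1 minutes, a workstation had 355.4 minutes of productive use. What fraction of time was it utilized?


Utilization = busy / total × 100
= 355.4 / 471.1 × 100
= 75.4%


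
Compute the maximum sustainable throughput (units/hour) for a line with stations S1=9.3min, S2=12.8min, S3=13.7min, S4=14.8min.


Bottleneck = longest station time
Station times: [9.3, 12.8, 13.7, 14.8]
Max = 14.8 min
Rate = 60 / 14.8
= 4.05 units/hour (bottleneck: 14.8min)


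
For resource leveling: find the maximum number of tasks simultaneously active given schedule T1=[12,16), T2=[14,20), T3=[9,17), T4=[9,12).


Check each time point for overlaps:
  t=14: 3 tasks active (T1, T2, T3)
Max concurrent = 3


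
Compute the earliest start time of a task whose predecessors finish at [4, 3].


ES = max of all predecessor completion times
Predecessors: [4, 3]
ES = max(4, 3)
= 4


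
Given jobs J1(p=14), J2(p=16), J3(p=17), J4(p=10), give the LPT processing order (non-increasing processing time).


LPT: sort by longest processing time first
  J3: p=17
  J2: p=16
  J1: p=14
  J4: p=10
Order: J3 → J2 → J1 → J4


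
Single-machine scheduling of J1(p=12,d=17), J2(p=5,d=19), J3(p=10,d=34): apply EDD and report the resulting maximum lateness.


EDD order: J1 → J2 → J3
Completion and lateness:
  J1: C=12, d=17, L=12-17=-5
  J2: C=17, d=19, L=17-19=-2
  J3: C=27, d=34, L=27-34=-7
Lmax = max(-5, -2, -7)
= -2


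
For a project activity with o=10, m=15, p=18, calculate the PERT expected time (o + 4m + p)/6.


te = (o + 4m + p) / 6
= (10 + 4×15 + 18) / 6
= (10 + 60 + 18) / 6
= 88 / 6
= 14.67


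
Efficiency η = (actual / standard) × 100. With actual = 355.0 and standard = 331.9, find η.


Efficiency = (actual / standard) × 100
= (355.0 / 331.9) × 100
= 107.0%


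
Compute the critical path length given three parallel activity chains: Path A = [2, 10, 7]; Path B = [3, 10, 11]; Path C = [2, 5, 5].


Path A: 2 + 10 + 7 = 19
Path B: 3 + 10 + 11 = 24
Path C: 2 + 5 + 5 = 12
Critical path = longest = max(19, 24, 12)
= 24 (Path B)


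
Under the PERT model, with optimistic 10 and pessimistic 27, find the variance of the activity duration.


σ² = ((p - o) / 6)² = (p - o)² / 36
= (27 - 10)² / 36
= 17² / 36
= 289 / 36
= 8.0278


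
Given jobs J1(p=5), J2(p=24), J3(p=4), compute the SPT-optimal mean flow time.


SPT order: J3 → J1 → J2
Completion times:
  J3: C=4
  J1: C=9
  J2: C=33
Sum = 46, n = 3
Mean flow = 46/3
= 15.33


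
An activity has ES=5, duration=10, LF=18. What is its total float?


EF = ES + duration = 5 + 10 = 15
LS = LF - duration = 18 - 10 = 8
Total Float = LF - EF = 18 - 15
(or LS - ES = 8 - 5)
= 3


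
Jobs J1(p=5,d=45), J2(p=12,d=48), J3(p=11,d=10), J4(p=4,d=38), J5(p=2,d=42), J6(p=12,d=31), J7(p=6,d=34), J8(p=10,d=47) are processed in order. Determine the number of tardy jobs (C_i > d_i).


Completion vs due date:
  J1: C=5, d=45 → on time
  J2: C=17, d=48 → on time
  J3: C=28, d=10 → TARDY
  J4: C=32, d=38 → on time
  J5: C=34, d=42 → on time
  J6: C=46, d=31 → TARDY
  J7: C=52, d=34 → TARDY
  J8: C=62, d=47 → TARDY
Tardy jobs: J3, J6, J7, J8
Count = 4


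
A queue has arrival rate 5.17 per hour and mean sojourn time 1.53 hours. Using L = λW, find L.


Little's law: L = λ × W
= 5.17 × 1.53
= 7.91


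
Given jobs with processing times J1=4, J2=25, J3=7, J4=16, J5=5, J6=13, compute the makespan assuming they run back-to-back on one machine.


Sequential makespan: sum all processing times
= 4 + 25 + 7 + 16 + 5 + 13
= 70 time units
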